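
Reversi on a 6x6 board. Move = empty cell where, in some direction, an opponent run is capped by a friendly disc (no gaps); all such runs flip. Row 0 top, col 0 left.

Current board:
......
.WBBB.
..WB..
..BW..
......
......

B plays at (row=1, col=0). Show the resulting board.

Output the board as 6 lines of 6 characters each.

Place B at (1,0); scan 8 dirs for brackets.
Dir NW: edge -> no flip
Dir N: first cell '.' (not opp) -> no flip
Dir NE: first cell '.' (not opp) -> no flip
Dir W: edge -> no flip
Dir E: opp run (1,1) capped by B -> flip
Dir SW: edge -> no flip
Dir S: first cell '.' (not opp) -> no flip
Dir SE: first cell '.' (not opp) -> no flip
All flips: (1,1)

Answer: ......
BBBBB.
..WB..
..BW..
......
......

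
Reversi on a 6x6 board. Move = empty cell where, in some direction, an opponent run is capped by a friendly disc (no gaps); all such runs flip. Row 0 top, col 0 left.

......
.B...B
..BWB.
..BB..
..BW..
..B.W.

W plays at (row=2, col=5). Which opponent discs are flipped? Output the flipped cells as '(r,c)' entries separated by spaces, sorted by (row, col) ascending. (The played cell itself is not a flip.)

Answer: (2,4)

Derivation:
Dir NW: first cell '.' (not opp) -> no flip
Dir N: opp run (1,5), next='.' -> no flip
Dir NE: edge -> no flip
Dir W: opp run (2,4) capped by W -> flip
Dir E: edge -> no flip
Dir SW: first cell '.' (not opp) -> no flip
Dir S: first cell '.' (not opp) -> no flip
Dir SE: edge -> no flip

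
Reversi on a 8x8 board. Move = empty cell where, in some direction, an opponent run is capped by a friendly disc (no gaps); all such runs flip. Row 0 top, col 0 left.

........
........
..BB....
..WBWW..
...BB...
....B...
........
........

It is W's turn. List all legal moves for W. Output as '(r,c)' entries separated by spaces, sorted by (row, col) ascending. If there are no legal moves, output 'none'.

Answer: (1,2) (1,4) (5,2) (5,3) (6,4) (6,5)

Derivation:
(1,1): no bracket -> illegal
(1,2): flips 2 -> legal
(1,3): no bracket -> illegal
(1,4): flips 1 -> legal
(2,1): no bracket -> illegal
(2,4): no bracket -> illegal
(3,1): no bracket -> illegal
(4,2): no bracket -> illegal
(4,5): no bracket -> illegal
(5,2): flips 1 -> legal
(5,3): flips 1 -> legal
(5,5): no bracket -> illegal
(6,3): no bracket -> illegal
(6,4): flips 2 -> legal
(6,5): flips 2 -> legal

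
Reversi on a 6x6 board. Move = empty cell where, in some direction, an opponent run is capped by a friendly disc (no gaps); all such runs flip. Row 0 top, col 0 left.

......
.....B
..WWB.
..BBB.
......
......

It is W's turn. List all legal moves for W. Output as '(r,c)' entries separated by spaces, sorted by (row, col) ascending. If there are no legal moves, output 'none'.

(0,4): no bracket -> illegal
(0,5): no bracket -> illegal
(1,3): no bracket -> illegal
(1,4): no bracket -> illegal
(2,1): no bracket -> illegal
(2,5): flips 1 -> legal
(3,1): no bracket -> illegal
(3,5): no bracket -> illegal
(4,1): flips 1 -> legal
(4,2): flips 1 -> legal
(4,3): flips 1 -> legal
(4,4): flips 1 -> legal
(4,5): flips 1 -> legal

Answer: (2,5) (4,1) (4,2) (4,3) (4,4) (4,5)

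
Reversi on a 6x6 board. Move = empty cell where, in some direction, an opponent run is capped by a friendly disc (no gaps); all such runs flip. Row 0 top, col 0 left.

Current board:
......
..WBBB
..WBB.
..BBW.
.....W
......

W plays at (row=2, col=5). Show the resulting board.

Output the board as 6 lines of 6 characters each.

Place W at (2,5); scan 8 dirs for brackets.
Dir NW: opp run (1,4), next='.' -> no flip
Dir N: opp run (1,5), next='.' -> no flip
Dir NE: edge -> no flip
Dir W: opp run (2,4) (2,3) capped by W -> flip
Dir E: edge -> no flip
Dir SW: first cell 'W' (not opp) -> no flip
Dir S: first cell '.' (not opp) -> no flip
Dir SE: edge -> no flip
All flips: (2,3) (2,4)

Answer: ......
..WBBB
..WWWW
..BBW.
.....W
......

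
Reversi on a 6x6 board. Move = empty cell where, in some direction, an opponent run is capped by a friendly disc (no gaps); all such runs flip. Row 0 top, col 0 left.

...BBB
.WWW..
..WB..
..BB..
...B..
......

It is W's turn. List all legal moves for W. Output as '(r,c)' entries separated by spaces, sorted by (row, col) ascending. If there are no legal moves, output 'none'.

Answer: (2,4) (3,4) (4,2) (4,4) (5,3)

Derivation:
(0,2): no bracket -> illegal
(1,4): no bracket -> illegal
(1,5): no bracket -> illegal
(2,1): no bracket -> illegal
(2,4): flips 1 -> legal
(3,1): no bracket -> illegal
(3,4): flips 1 -> legal
(4,1): no bracket -> illegal
(4,2): flips 1 -> legal
(4,4): flips 1 -> legal
(5,2): no bracket -> illegal
(5,3): flips 3 -> legal
(5,4): no bracket -> illegal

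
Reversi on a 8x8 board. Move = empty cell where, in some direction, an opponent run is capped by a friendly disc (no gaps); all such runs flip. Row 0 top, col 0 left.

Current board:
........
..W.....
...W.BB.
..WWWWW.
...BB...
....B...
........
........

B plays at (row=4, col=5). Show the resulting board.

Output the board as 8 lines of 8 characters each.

Place B at (4,5); scan 8 dirs for brackets.
Dir NW: opp run (3,4) (2,3) (1,2), next='.' -> no flip
Dir N: opp run (3,5) capped by B -> flip
Dir NE: opp run (3,6), next='.' -> no flip
Dir W: first cell 'B' (not opp) -> no flip
Dir E: first cell '.' (not opp) -> no flip
Dir SW: first cell 'B' (not opp) -> no flip
Dir S: first cell '.' (not opp) -> no flip
Dir SE: first cell '.' (not opp) -> no flip
All flips: (3,5)

Answer: ........
..W.....
...W.BB.
..WWWBW.
...BBB..
....B...
........
........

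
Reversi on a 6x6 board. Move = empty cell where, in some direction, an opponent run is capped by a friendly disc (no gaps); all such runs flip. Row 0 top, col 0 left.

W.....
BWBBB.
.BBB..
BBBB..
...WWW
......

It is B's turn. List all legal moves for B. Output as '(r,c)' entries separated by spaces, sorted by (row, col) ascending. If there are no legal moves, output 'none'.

Answer: (0,1) (5,3) (5,4) (5,5)

Derivation:
(0,1): flips 1 -> legal
(0,2): no bracket -> illegal
(2,0): no bracket -> illegal
(3,4): no bracket -> illegal
(3,5): no bracket -> illegal
(4,2): no bracket -> illegal
(5,2): no bracket -> illegal
(5,3): flips 1 -> legal
(5,4): flips 1 -> legal
(5,5): flips 1 -> legal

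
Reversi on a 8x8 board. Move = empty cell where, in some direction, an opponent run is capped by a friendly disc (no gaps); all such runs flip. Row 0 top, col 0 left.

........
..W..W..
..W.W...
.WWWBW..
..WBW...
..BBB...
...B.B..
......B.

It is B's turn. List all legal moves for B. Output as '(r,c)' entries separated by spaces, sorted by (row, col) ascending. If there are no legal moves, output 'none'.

(0,1): no bracket -> illegal
(0,2): flips 4 -> legal
(0,3): no bracket -> illegal
(0,4): no bracket -> illegal
(0,5): no bracket -> illegal
(0,6): no bracket -> illegal
(1,1): no bracket -> illegal
(1,3): no bracket -> illegal
(1,4): flips 1 -> legal
(1,6): no bracket -> illegal
(2,0): flips 2 -> legal
(2,1): flips 1 -> legal
(2,3): flips 1 -> legal
(2,5): no bracket -> illegal
(2,6): flips 2 -> legal
(3,0): flips 3 -> legal
(3,6): flips 1 -> legal
(4,0): no bracket -> illegal
(4,1): flips 1 -> legal
(4,5): flips 1 -> legal
(4,6): no bracket -> illegal
(5,1): no bracket -> illegal
(5,5): no bracket -> illegal

Answer: (0,2) (1,4) (2,0) (2,1) (2,3) (2,6) (3,0) (3,6) (4,1) (4,5)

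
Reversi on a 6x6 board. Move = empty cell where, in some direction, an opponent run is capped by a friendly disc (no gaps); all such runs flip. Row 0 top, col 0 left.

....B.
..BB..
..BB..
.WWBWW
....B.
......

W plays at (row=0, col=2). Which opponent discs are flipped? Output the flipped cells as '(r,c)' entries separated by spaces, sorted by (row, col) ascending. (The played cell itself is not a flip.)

Answer: (1,2) (2,2)

Derivation:
Dir NW: edge -> no flip
Dir N: edge -> no flip
Dir NE: edge -> no flip
Dir W: first cell '.' (not opp) -> no flip
Dir E: first cell '.' (not opp) -> no flip
Dir SW: first cell '.' (not opp) -> no flip
Dir S: opp run (1,2) (2,2) capped by W -> flip
Dir SE: opp run (1,3), next='.' -> no flip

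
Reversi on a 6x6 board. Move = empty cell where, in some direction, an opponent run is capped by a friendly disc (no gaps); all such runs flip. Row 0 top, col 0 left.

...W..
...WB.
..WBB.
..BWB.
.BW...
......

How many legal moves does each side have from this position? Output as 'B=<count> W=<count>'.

-- B to move --
(0,2): flips 1 -> legal
(0,4): no bracket -> illegal
(1,1): no bracket -> illegal
(1,2): flips 2 -> legal
(2,1): flips 1 -> legal
(3,1): no bracket -> illegal
(4,3): flips 2 -> legal
(4,4): no bracket -> illegal
(5,1): flips 2 -> legal
(5,2): flips 1 -> legal
(5,3): no bracket -> illegal
B mobility = 6
-- W to move --
(0,4): no bracket -> illegal
(0,5): no bracket -> illegal
(1,2): no bracket -> illegal
(1,5): flips 2 -> legal
(2,1): no bracket -> illegal
(2,5): flips 3 -> legal
(3,0): no bracket -> illegal
(3,1): flips 1 -> legal
(3,5): flips 2 -> legal
(4,0): flips 1 -> legal
(4,3): no bracket -> illegal
(4,4): no bracket -> illegal
(4,5): no bracket -> illegal
(5,0): no bracket -> illegal
(5,1): no bracket -> illegal
(5,2): no bracket -> illegal
W mobility = 5

Answer: B=6 W=5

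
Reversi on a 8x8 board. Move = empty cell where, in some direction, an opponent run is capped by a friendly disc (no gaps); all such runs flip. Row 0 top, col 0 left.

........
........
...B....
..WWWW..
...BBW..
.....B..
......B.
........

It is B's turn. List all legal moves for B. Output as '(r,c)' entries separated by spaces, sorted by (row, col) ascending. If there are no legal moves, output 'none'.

(2,1): flips 1 -> legal
(2,2): flips 1 -> legal
(2,4): flips 1 -> legal
(2,5): flips 3 -> legal
(2,6): flips 1 -> legal
(3,1): no bracket -> illegal
(3,6): no bracket -> illegal
(4,1): flips 1 -> legal
(4,2): no bracket -> illegal
(4,6): flips 1 -> legal
(5,4): no bracket -> illegal
(5,6): flips 2 -> legal

Answer: (2,1) (2,2) (2,4) (2,5) (2,6) (4,1) (4,6) (5,6)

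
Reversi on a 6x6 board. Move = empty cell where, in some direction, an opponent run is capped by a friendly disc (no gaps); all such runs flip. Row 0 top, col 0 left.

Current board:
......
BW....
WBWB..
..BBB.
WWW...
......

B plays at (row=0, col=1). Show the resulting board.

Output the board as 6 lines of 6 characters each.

Answer: .B....
BB....
WBWB..
..BBB.
WWW...
......

Derivation:
Place B at (0,1); scan 8 dirs for brackets.
Dir NW: edge -> no flip
Dir N: edge -> no flip
Dir NE: edge -> no flip
Dir W: first cell '.' (not opp) -> no flip
Dir E: first cell '.' (not opp) -> no flip
Dir SW: first cell 'B' (not opp) -> no flip
Dir S: opp run (1,1) capped by B -> flip
Dir SE: first cell '.' (not opp) -> no flip
All flips: (1,1)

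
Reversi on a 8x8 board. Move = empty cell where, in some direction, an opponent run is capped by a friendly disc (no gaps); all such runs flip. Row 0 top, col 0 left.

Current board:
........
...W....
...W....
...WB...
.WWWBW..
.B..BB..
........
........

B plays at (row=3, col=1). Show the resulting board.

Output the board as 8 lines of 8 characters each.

Answer: ........
...W....
...W....
.B.WB...
.BWWBW..
.B..BB..
........
........

Derivation:
Place B at (3,1); scan 8 dirs for brackets.
Dir NW: first cell '.' (not opp) -> no flip
Dir N: first cell '.' (not opp) -> no flip
Dir NE: first cell '.' (not opp) -> no flip
Dir W: first cell '.' (not opp) -> no flip
Dir E: first cell '.' (not opp) -> no flip
Dir SW: first cell '.' (not opp) -> no flip
Dir S: opp run (4,1) capped by B -> flip
Dir SE: opp run (4,2), next='.' -> no flip
All flips: (4,1)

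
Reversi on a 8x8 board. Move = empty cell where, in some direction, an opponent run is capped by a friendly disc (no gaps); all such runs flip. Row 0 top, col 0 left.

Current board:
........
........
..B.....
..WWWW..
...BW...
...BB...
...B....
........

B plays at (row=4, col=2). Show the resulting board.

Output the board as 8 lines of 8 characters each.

Place B at (4,2); scan 8 dirs for brackets.
Dir NW: first cell '.' (not opp) -> no flip
Dir N: opp run (3,2) capped by B -> flip
Dir NE: opp run (3,3), next='.' -> no flip
Dir W: first cell '.' (not opp) -> no flip
Dir E: first cell 'B' (not opp) -> no flip
Dir SW: first cell '.' (not opp) -> no flip
Dir S: first cell '.' (not opp) -> no flip
Dir SE: first cell 'B' (not opp) -> no flip
All flips: (3,2)

Answer: ........
........
..B.....
..BWWW..
..BBW...
...BB...
...B....
........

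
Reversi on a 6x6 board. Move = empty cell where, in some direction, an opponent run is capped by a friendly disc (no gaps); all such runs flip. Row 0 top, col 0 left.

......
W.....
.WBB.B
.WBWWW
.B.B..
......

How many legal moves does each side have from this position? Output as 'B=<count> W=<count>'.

-- B to move --
(0,0): no bracket -> illegal
(0,1): no bracket -> illegal
(1,1): flips 2 -> legal
(1,2): no bracket -> illegal
(2,0): flips 1 -> legal
(2,4): no bracket -> illegal
(3,0): flips 1 -> legal
(4,0): flips 1 -> legal
(4,2): no bracket -> illegal
(4,4): flips 1 -> legal
(4,5): flips 2 -> legal
B mobility = 6
-- W to move --
(1,1): flips 1 -> legal
(1,2): flips 1 -> legal
(1,3): flips 2 -> legal
(1,4): no bracket -> illegal
(1,5): flips 1 -> legal
(2,4): flips 2 -> legal
(3,0): no bracket -> illegal
(4,0): no bracket -> illegal
(4,2): no bracket -> illegal
(4,4): no bracket -> illegal
(5,0): no bracket -> illegal
(5,1): flips 1 -> legal
(5,2): flips 1 -> legal
(5,3): flips 1 -> legal
(5,4): flips 2 -> legal
W mobility = 9

Answer: B=6 W=9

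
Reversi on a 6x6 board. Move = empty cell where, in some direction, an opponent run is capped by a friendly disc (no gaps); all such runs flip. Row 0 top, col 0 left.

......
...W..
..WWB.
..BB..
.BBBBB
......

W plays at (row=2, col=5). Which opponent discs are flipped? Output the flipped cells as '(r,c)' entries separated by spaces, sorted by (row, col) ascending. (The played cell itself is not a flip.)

Answer: (2,4)

Derivation:
Dir NW: first cell '.' (not opp) -> no flip
Dir N: first cell '.' (not opp) -> no flip
Dir NE: edge -> no flip
Dir W: opp run (2,4) capped by W -> flip
Dir E: edge -> no flip
Dir SW: first cell '.' (not opp) -> no flip
Dir S: first cell '.' (not opp) -> no flip
Dir SE: edge -> no flip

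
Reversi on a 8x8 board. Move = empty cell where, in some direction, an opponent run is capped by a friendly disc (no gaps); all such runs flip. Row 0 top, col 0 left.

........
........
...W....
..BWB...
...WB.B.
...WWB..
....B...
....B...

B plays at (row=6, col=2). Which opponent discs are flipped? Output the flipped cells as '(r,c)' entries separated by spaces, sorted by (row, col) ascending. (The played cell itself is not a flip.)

Answer: (5,3)

Derivation:
Dir NW: first cell '.' (not opp) -> no flip
Dir N: first cell '.' (not opp) -> no flip
Dir NE: opp run (5,3) capped by B -> flip
Dir W: first cell '.' (not opp) -> no flip
Dir E: first cell '.' (not opp) -> no flip
Dir SW: first cell '.' (not opp) -> no flip
Dir S: first cell '.' (not opp) -> no flip
Dir SE: first cell '.' (not opp) -> no flip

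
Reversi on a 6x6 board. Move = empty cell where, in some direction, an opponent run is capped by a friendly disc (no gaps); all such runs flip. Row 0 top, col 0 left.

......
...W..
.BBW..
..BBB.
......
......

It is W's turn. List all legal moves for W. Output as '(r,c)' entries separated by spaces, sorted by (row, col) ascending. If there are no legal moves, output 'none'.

(1,0): no bracket -> illegal
(1,1): no bracket -> illegal
(1,2): no bracket -> illegal
(2,0): flips 2 -> legal
(2,4): no bracket -> illegal
(2,5): no bracket -> illegal
(3,0): no bracket -> illegal
(3,1): flips 1 -> legal
(3,5): no bracket -> illegal
(4,1): flips 1 -> legal
(4,2): no bracket -> illegal
(4,3): flips 1 -> legal
(4,4): no bracket -> illegal
(4,5): flips 1 -> legal

Answer: (2,0) (3,1) (4,1) (4,3) (4,5)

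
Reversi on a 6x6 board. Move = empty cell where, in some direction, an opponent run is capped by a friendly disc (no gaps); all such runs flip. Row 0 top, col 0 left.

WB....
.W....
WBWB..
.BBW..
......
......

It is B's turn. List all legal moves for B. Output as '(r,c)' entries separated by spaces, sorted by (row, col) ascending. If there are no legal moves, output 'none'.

(0,2): no bracket -> illegal
(1,0): no bracket -> illegal
(1,2): flips 1 -> legal
(1,3): flips 1 -> legal
(2,4): no bracket -> illegal
(3,0): no bracket -> illegal
(3,4): flips 1 -> legal
(4,2): no bracket -> illegal
(4,3): flips 1 -> legal
(4,4): no bracket -> illegal

Answer: (1,2) (1,3) (3,4) (4,3)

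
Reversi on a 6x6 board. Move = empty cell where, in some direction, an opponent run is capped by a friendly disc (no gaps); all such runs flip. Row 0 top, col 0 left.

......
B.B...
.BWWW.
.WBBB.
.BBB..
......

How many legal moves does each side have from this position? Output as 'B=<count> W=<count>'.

-- B to move --
(1,1): flips 1 -> legal
(1,3): flips 1 -> legal
(1,4): flips 2 -> legal
(1,5): flips 1 -> legal
(2,0): flips 1 -> legal
(2,5): flips 3 -> legal
(3,0): flips 1 -> legal
(3,5): no bracket -> illegal
(4,0): no bracket -> illegal
B mobility = 7
-- W to move --
(0,0): no bracket -> illegal
(0,1): flips 1 -> legal
(0,2): flips 1 -> legal
(0,3): no bracket -> illegal
(1,1): flips 1 -> legal
(1,3): no bracket -> illegal
(2,0): flips 1 -> legal
(2,5): no bracket -> illegal
(3,0): no bracket -> illegal
(3,5): flips 3 -> legal
(4,0): no bracket -> illegal
(4,4): flips 2 -> legal
(4,5): flips 1 -> legal
(5,0): flips 2 -> legal
(5,1): flips 3 -> legal
(5,2): flips 2 -> legal
(5,3): flips 3 -> legal
(5,4): no bracket -> illegal
W mobility = 11

Answer: B=7 W=11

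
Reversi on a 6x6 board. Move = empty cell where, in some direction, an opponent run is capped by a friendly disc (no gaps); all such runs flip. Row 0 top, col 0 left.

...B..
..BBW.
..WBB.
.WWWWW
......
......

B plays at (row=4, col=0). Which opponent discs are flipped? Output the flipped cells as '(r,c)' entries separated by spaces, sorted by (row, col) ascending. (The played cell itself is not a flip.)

Answer: (2,2) (3,1)

Derivation:
Dir NW: edge -> no flip
Dir N: first cell '.' (not opp) -> no flip
Dir NE: opp run (3,1) (2,2) capped by B -> flip
Dir W: edge -> no flip
Dir E: first cell '.' (not opp) -> no flip
Dir SW: edge -> no flip
Dir S: first cell '.' (not opp) -> no flip
Dir SE: first cell '.' (not opp) -> no flip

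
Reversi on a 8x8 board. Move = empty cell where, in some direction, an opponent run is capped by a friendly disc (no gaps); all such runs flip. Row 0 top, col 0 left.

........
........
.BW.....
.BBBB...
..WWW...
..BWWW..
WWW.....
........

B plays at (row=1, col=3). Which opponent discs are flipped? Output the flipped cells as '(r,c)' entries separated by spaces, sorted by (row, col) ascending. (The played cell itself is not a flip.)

Answer: (2,2)

Derivation:
Dir NW: first cell '.' (not opp) -> no flip
Dir N: first cell '.' (not opp) -> no flip
Dir NE: first cell '.' (not opp) -> no flip
Dir W: first cell '.' (not opp) -> no flip
Dir E: first cell '.' (not opp) -> no flip
Dir SW: opp run (2,2) capped by B -> flip
Dir S: first cell '.' (not opp) -> no flip
Dir SE: first cell '.' (not opp) -> no flip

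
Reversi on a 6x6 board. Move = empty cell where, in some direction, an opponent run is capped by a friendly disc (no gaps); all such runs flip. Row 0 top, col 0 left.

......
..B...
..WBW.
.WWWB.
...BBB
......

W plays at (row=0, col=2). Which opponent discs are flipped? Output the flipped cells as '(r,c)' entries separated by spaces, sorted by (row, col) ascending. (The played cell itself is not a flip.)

Dir NW: edge -> no flip
Dir N: edge -> no flip
Dir NE: edge -> no flip
Dir W: first cell '.' (not opp) -> no flip
Dir E: first cell '.' (not opp) -> no flip
Dir SW: first cell '.' (not opp) -> no flip
Dir S: opp run (1,2) capped by W -> flip
Dir SE: first cell '.' (not opp) -> no flip

Answer: (1,2)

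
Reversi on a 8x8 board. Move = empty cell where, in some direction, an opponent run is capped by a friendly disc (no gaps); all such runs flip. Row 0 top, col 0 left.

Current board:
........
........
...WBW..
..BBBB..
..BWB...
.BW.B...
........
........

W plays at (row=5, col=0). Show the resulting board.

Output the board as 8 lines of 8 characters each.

Place W at (5,0); scan 8 dirs for brackets.
Dir NW: edge -> no flip
Dir N: first cell '.' (not opp) -> no flip
Dir NE: first cell '.' (not opp) -> no flip
Dir W: edge -> no flip
Dir E: opp run (5,1) capped by W -> flip
Dir SW: edge -> no flip
Dir S: first cell '.' (not opp) -> no flip
Dir SE: first cell '.' (not opp) -> no flip
All flips: (5,1)

Answer: ........
........
...WBW..
..BBBB..
..BWB...
WWW.B...
........
........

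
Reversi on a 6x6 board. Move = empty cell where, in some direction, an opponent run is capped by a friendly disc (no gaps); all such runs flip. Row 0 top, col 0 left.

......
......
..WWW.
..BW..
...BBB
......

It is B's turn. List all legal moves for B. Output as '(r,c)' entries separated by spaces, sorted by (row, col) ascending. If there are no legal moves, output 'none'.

Answer: (1,1) (1,2) (1,3) (1,4) (3,4)

Derivation:
(1,1): flips 2 -> legal
(1,2): flips 1 -> legal
(1,3): flips 2 -> legal
(1,4): flips 1 -> legal
(1,5): no bracket -> illegal
(2,1): no bracket -> illegal
(2,5): no bracket -> illegal
(3,1): no bracket -> illegal
(3,4): flips 1 -> legal
(3,5): no bracket -> illegal
(4,2): no bracket -> illegal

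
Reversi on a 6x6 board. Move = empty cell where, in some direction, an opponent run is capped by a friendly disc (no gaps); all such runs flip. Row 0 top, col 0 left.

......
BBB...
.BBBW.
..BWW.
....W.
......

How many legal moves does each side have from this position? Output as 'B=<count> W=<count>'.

-- B to move --
(1,3): no bracket -> illegal
(1,4): no bracket -> illegal
(1,5): no bracket -> illegal
(2,5): flips 1 -> legal
(3,5): flips 2 -> legal
(4,2): no bracket -> illegal
(4,3): flips 1 -> legal
(4,5): flips 1 -> legal
(5,3): no bracket -> illegal
(5,4): no bracket -> illegal
(5,5): flips 2 -> legal
B mobility = 5
-- W to move --
(0,0): flips 2 -> legal
(0,1): flips 2 -> legal
(0,2): no bracket -> illegal
(0,3): no bracket -> illegal
(1,3): flips 1 -> legal
(1,4): no bracket -> illegal
(2,0): flips 3 -> legal
(3,0): no bracket -> illegal
(3,1): flips 1 -> legal
(4,1): no bracket -> illegal
(4,2): no bracket -> illegal
(4,3): no bracket -> illegal
W mobility = 5

Answer: B=5 W=5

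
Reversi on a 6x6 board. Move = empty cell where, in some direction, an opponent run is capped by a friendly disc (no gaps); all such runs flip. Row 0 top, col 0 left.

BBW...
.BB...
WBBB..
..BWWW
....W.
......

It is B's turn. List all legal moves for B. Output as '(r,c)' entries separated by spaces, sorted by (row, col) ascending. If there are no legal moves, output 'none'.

Answer: (0,3) (4,3) (4,5) (5,5)

Derivation:
(0,3): flips 1 -> legal
(1,0): no bracket -> illegal
(1,3): no bracket -> illegal
(2,4): no bracket -> illegal
(2,5): no bracket -> illegal
(3,0): no bracket -> illegal
(3,1): no bracket -> illegal
(4,2): no bracket -> illegal
(4,3): flips 1 -> legal
(4,5): flips 1 -> legal
(5,3): no bracket -> illegal
(5,4): no bracket -> illegal
(5,5): flips 2 -> legal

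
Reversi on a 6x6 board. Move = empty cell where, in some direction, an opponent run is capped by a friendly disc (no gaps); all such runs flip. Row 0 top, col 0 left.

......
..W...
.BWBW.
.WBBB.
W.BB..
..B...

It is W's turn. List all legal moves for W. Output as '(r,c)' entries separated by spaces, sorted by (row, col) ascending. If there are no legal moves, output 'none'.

Answer: (1,1) (2,0) (3,0) (3,5) (4,4) (4,5) (5,1) (5,3)

Derivation:
(1,0): no bracket -> illegal
(1,1): flips 1 -> legal
(1,3): no bracket -> illegal
(1,4): no bracket -> illegal
(2,0): flips 1 -> legal
(2,5): no bracket -> illegal
(3,0): flips 1 -> legal
(3,5): flips 3 -> legal
(4,1): no bracket -> illegal
(4,4): flips 2 -> legal
(4,5): flips 2 -> legal
(5,1): flips 2 -> legal
(5,3): flips 1 -> legal
(5,4): no bracket -> illegal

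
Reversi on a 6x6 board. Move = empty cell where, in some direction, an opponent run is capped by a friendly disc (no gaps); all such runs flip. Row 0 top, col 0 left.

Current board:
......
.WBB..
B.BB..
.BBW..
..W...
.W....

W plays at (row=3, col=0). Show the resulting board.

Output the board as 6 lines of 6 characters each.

Place W at (3,0); scan 8 dirs for brackets.
Dir NW: edge -> no flip
Dir N: opp run (2,0), next='.' -> no flip
Dir NE: first cell '.' (not opp) -> no flip
Dir W: edge -> no flip
Dir E: opp run (3,1) (3,2) capped by W -> flip
Dir SW: edge -> no flip
Dir S: first cell '.' (not opp) -> no flip
Dir SE: first cell '.' (not opp) -> no flip
All flips: (3,1) (3,2)

Answer: ......
.WBB..
B.BB..
WWWW..
..W...
.W....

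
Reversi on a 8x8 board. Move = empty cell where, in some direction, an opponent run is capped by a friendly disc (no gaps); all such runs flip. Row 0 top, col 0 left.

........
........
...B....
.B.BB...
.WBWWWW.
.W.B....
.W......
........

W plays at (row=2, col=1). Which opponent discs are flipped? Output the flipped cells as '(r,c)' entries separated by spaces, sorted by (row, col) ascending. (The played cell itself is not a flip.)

Dir NW: first cell '.' (not opp) -> no flip
Dir N: first cell '.' (not opp) -> no flip
Dir NE: first cell '.' (not opp) -> no flip
Dir W: first cell '.' (not opp) -> no flip
Dir E: first cell '.' (not opp) -> no flip
Dir SW: first cell '.' (not opp) -> no flip
Dir S: opp run (3,1) capped by W -> flip
Dir SE: first cell '.' (not opp) -> no flip

Answer: (3,1)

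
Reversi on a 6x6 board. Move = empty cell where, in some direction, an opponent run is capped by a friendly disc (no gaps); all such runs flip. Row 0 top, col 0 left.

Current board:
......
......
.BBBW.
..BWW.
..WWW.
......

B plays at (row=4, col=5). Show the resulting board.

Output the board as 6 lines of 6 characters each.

Answer: ......
......
.BBBW.
..BWB.
..WWWB
......

Derivation:
Place B at (4,5); scan 8 dirs for brackets.
Dir NW: opp run (3,4) capped by B -> flip
Dir N: first cell '.' (not opp) -> no flip
Dir NE: edge -> no flip
Dir W: opp run (4,4) (4,3) (4,2), next='.' -> no flip
Dir E: edge -> no flip
Dir SW: first cell '.' (not opp) -> no flip
Dir S: first cell '.' (not opp) -> no flip
Dir SE: edge -> no flip
All flips: (3,4)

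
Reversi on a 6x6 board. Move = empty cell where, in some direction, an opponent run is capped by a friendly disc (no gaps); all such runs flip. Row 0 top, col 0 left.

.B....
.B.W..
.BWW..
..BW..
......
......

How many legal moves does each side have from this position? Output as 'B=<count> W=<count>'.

Answer: B=5 W=5

Derivation:
-- B to move --
(0,2): no bracket -> illegal
(0,3): no bracket -> illegal
(0,4): no bracket -> illegal
(1,2): flips 1 -> legal
(1,4): flips 1 -> legal
(2,4): flips 2 -> legal
(3,1): no bracket -> illegal
(3,4): flips 1 -> legal
(4,2): no bracket -> illegal
(4,3): no bracket -> illegal
(4,4): flips 2 -> legal
B mobility = 5
-- W to move --
(0,0): flips 1 -> legal
(0,2): no bracket -> illegal
(1,0): no bracket -> illegal
(1,2): no bracket -> illegal
(2,0): flips 1 -> legal
(3,0): no bracket -> illegal
(3,1): flips 1 -> legal
(4,1): flips 1 -> legal
(4,2): flips 1 -> legal
(4,3): no bracket -> illegal
W mobility = 5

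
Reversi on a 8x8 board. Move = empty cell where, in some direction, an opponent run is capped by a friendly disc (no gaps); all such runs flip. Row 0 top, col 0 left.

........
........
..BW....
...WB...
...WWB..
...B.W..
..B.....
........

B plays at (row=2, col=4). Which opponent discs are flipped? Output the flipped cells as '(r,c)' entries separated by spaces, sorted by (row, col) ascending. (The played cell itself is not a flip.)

Dir NW: first cell '.' (not opp) -> no flip
Dir N: first cell '.' (not opp) -> no flip
Dir NE: first cell '.' (not opp) -> no flip
Dir W: opp run (2,3) capped by B -> flip
Dir E: first cell '.' (not opp) -> no flip
Dir SW: opp run (3,3), next='.' -> no flip
Dir S: first cell 'B' (not opp) -> no flip
Dir SE: first cell '.' (not opp) -> no flip

Answer: (2,3)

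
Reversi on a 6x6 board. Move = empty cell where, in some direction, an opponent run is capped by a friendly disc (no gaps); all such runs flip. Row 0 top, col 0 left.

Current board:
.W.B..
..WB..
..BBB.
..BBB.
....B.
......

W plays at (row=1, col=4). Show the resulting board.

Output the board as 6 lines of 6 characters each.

Answer: .W.B..
..WWW.
..BBB.
..BBB.
....B.
......

Derivation:
Place W at (1,4); scan 8 dirs for brackets.
Dir NW: opp run (0,3), next=edge -> no flip
Dir N: first cell '.' (not opp) -> no flip
Dir NE: first cell '.' (not opp) -> no flip
Dir W: opp run (1,3) capped by W -> flip
Dir E: first cell '.' (not opp) -> no flip
Dir SW: opp run (2,3) (3,2), next='.' -> no flip
Dir S: opp run (2,4) (3,4) (4,4), next='.' -> no flip
Dir SE: first cell '.' (not opp) -> no flip
All flips: (1,3)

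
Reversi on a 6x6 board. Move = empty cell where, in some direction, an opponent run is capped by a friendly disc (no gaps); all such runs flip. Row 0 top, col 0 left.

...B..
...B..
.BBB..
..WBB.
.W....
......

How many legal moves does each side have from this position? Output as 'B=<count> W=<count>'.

-- B to move --
(3,0): no bracket -> illegal
(3,1): flips 1 -> legal
(4,0): no bracket -> illegal
(4,2): flips 1 -> legal
(4,3): flips 1 -> legal
(5,0): flips 2 -> legal
(5,1): no bracket -> illegal
(5,2): no bracket -> illegal
B mobility = 4
-- W to move --
(0,2): no bracket -> illegal
(0,4): no bracket -> illegal
(1,0): flips 1 -> legal
(1,1): no bracket -> illegal
(1,2): flips 1 -> legal
(1,4): flips 1 -> legal
(2,0): no bracket -> illegal
(2,4): no bracket -> illegal
(2,5): no bracket -> illegal
(3,0): no bracket -> illegal
(3,1): no bracket -> illegal
(3,5): flips 2 -> legal
(4,2): no bracket -> illegal
(4,3): no bracket -> illegal
(4,4): no bracket -> illegal
(4,5): no bracket -> illegal
W mobility = 4

Answer: B=4 W=4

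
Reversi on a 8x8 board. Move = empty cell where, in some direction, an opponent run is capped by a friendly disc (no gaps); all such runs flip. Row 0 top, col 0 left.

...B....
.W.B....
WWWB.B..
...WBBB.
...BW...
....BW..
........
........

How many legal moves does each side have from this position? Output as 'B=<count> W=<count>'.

-- B to move --
(0,0): no bracket -> illegal
(0,1): no bracket -> illegal
(0,2): no bracket -> illegal
(1,0): no bracket -> illegal
(1,2): no bracket -> illegal
(2,4): no bracket -> illegal
(3,0): no bracket -> illegal
(3,1): flips 1 -> legal
(3,2): flips 1 -> legal
(4,2): no bracket -> illegal
(4,5): flips 1 -> legal
(4,6): no bracket -> illegal
(5,3): flips 1 -> legal
(5,6): flips 1 -> legal
(6,4): no bracket -> illegal
(6,5): no bracket -> illegal
(6,6): no bracket -> illegal
B mobility = 5
-- W to move --
(0,2): no bracket -> illegal
(0,4): flips 1 -> legal
(1,2): no bracket -> illegal
(1,4): no bracket -> illegal
(1,5): no bracket -> illegal
(1,6): no bracket -> illegal
(2,4): flips 2 -> legal
(2,6): flips 1 -> legal
(2,7): no bracket -> illegal
(3,2): no bracket -> illegal
(3,7): flips 3 -> legal
(4,2): flips 1 -> legal
(4,5): no bracket -> illegal
(4,6): no bracket -> illegal
(4,7): no bracket -> illegal
(5,2): no bracket -> illegal
(5,3): flips 2 -> legal
(6,3): no bracket -> illegal
(6,4): flips 1 -> legal
(6,5): no bracket -> illegal
W mobility = 7

Answer: B=5 W=7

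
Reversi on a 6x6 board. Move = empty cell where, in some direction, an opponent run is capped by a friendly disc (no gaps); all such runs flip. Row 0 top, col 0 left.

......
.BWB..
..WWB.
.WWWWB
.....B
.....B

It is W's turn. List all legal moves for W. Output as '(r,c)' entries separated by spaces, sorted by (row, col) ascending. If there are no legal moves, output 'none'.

(0,0): flips 1 -> legal
(0,1): no bracket -> illegal
(0,2): no bracket -> illegal
(0,3): flips 1 -> legal
(0,4): flips 1 -> legal
(1,0): flips 1 -> legal
(1,4): flips 2 -> legal
(1,5): flips 1 -> legal
(2,0): no bracket -> illegal
(2,1): no bracket -> illegal
(2,5): flips 1 -> legal
(4,4): no bracket -> illegal
(5,4): no bracket -> illegal

Answer: (0,0) (0,3) (0,4) (1,0) (1,4) (1,5) (2,5)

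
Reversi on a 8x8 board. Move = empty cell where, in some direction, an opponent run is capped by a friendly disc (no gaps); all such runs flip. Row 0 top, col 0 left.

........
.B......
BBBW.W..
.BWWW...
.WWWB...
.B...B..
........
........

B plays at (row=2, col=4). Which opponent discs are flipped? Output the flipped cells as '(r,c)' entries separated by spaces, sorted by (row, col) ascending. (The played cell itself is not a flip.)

Dir NW: first cell '.' (not opp) -> no flip
Dir N: first cell '.' (not opp) -> no flip
Dir NE: first cell '.' (not opp) -> no flip
Dir W: opp run (2,3) capped by B -> flip
Dir E: opp run (2,5), next='.' -> no flip
Dir SW: opp run (3,3) (4,2) capped by B -> flip
Dir S: opp run (3,4) capped by B -> flip
Dir SE: first cell '.' (not opp) -> no flip

Answer: (2,3) (3,3) (3,4) (4,2)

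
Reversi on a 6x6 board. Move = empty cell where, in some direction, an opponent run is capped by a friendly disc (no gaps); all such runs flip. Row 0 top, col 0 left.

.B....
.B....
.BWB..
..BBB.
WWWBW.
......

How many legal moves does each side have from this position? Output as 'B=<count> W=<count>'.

Answer: B=7 W=4

Derivation:
-- B to move --
(1,2): flips 1 -> legal
(1,3): no bracket -> illegal
(3,0): no bracket -> illegal
(3,1): no bracket -> illegal
(3,5): no bracket -> illegal
(4,5): flips 1 -> legal
(5,0): flips 1 -> legal
(5,1): flips 1 -> legal
(5,2): flips 1 -> legal
(5,3): no bracket -> illegal
(5,4): flips 1 -> legal
(5,5): flips 1 -> legal
B mobility = 7
-- W to move --
(0,0): flips 1 -> legal
(0,2): no bracket -> illegal
(1,0): no bracket -> illegal
(1,2): no bracket -> illegal
(1,3): no bracket -> illegal
(1,4): flips 2 -> legal
(2,0): flips 1 -> legal
(2,4): flips 3 -> legal
(2,5): no bracket -> illegal
(3,0): no bracket -> illegal
(3,1): no bracket -> illegal
(3,5): no bracket -> illegal
(4,5): no bracket -> illegal
(5,2): no bracket -> illegal
(5,3): no bracket -> illegal
(5,4): no bracket -> illegal
W mobility = 4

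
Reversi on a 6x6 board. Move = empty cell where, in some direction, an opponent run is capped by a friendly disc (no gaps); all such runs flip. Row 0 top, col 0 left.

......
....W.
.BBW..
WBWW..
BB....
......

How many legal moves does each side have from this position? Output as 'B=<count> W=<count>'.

Answer: B=7 W=6

Derivation:
-- B to move --
(0,3): no bracket -> illegal
(0,4): no bracket -> illegal
(0,5): flips 3 -> legal
(1,2): no bracket -> illegal
(1,3): no bracket -> illegal
(1,5): no bracket -> illegal
(2,0): flips 1 -> legal
(2,4): flips 1 -> legal
(2,5): no bracket -> illegal
(3,4): flips 2 -> legal
(4,2): flips 1 -> legal
(4,3): flips 1 -> legal
(4,4): flips 1 -> legal
B mobility = 7
-- W to move --
(1,0): flips 1 -> legal
(1,1): flips 1 -> legal
(1,2): flips 2 -> legal
(1,3): no bracket -> illegal
(2,0): flips 2 -> legal
(4,2): no bracket -> illegal
(5,0): flips 2 -> legal
(5,1): no bracket -> illegal
(5,2): flips 1 -> legal
W mobility = 6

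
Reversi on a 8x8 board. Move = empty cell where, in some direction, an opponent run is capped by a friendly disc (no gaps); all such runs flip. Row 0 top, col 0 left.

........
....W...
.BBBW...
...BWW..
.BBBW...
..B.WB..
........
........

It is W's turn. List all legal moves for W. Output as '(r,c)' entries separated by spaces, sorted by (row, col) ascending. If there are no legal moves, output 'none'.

Answer: (1,1) (1,2) (2,0) (3,2) (4,0) (5,1) (5,6) (6,1) (6,6)

Derivation:
(1,0): no bracket -> illegal
(1,1): flips 2 -> legal
(1,2): flips 1 -> legal
(1,3): no bracket -> illegal
(2,0): flips 3 -> legal
(3,0): no bracket -> illegal
(3,1): no bracket -> illegal
(3,2): flips 3 -> legal
(4,0): flips 3 -> legal
(4,5): no bracket -> illegal
(4,6): no bracket -> illegal
(5,0): no bracket -> illegal
(5,1): flips 2 -> legal
(5,3): no bracket -> illegal
(5,6): flips 1 -> legal
(6,1): flips 2 -> legal
(6,2): no bracket -> illegal
(6,3): no bracket -> illegal
(6,4): no bracket -> illegal
(6,5): no bracket -> illegal
(6,6): flips 1 -> legal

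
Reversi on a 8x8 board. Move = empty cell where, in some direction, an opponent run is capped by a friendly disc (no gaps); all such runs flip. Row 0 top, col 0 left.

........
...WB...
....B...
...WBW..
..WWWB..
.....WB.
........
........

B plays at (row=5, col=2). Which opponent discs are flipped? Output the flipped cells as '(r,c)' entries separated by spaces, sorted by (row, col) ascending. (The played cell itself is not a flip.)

Answer: (4,3)

Derivation:
Dir NW: first cell '.' (not opp) -> no flip
Dir N: opp run (4,2), next='.' -> no flip
Dir NE: opp run (4,3) capped by B -> flip
Dir W: first cell '.' (not opp) -> no flip
Dir E: first cell '.' (not opp) -> no flip
Dir SW: first cell '.' (not opp) -> no flip
Dir S: first cell '.' (not opp) -> no flip
Dir SE: first cell '.' (not opp) -> no flip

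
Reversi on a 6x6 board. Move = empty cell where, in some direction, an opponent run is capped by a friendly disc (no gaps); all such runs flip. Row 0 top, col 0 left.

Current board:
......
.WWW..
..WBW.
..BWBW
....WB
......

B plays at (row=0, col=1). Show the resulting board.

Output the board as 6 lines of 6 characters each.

Answer: .B....
.WBW..
..WBW.
..BWBW
....WB
......

Derivation:
Place B at (0,1); scan 8 dirs for brackets.
Dir NW: edge -> no flip
Dir N: edge -> no flip
Dir NE: edge -> no flip
Dir W: first cell '.' (not opp) -> no flip
Dir E: first cell '.' (not opp) -> no flip
Dir SW: first cell '.' (not opp) -> no flip
Dir S: opp run (1,1), next='.' -> no flip
Dir SE: opp run (1,2) capped by B -> flip
All flips: (1,2)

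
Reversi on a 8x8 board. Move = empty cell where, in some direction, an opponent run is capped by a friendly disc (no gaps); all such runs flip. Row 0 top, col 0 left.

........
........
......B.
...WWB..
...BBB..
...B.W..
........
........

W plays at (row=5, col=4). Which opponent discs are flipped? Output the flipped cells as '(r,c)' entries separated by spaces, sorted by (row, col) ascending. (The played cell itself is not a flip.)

Dir NW: opp run (4,3), next='.' -> no flip
Dir N: opp run (4,4) capped by W -> flip
Dir NE: opp run (4,5), next='.' -> no flip
Dir W: opp run (5,3), next='.' -> no flip
Dir E: first cell 'W' (not opp) -> no flip
Dir SW: first cell '.' (not opp) -> no flip
Dir S: first cell '.' (not opp) -> no flip
Dir SE: first cell '.' (not opp) -> no flip

Answer: (4,4)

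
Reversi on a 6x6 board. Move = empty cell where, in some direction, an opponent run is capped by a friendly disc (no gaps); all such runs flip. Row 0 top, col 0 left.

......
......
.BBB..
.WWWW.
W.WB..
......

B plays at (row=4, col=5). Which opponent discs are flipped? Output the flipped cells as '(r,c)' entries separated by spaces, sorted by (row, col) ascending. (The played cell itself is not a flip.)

Answer: (3,4)

Derivation:
Dir NW: opp run (3,4) capped by B -> flip
Dir N: first cell '.' (not opp) -> no flip
Dir NE: edge -> no flip
Dir W: first cell '.' (not opp) -> no flip
Dir E: edge -> no flip
Dir SW: first cell '.' (not opp) -> no flip
Dir S: first cell '.' (not opp) -> no flip
Dir SE: edge -> no flip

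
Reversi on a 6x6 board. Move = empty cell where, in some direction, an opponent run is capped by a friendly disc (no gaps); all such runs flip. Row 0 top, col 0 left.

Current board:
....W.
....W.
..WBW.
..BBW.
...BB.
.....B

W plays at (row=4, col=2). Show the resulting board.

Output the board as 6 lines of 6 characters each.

Place W at (4,2); scan 8 dirs for brackets.
Dir NW: first cell '.' (not opp) -> no flip
Dir N: opp run (3,2) capped by W -> flip
Dir NE: opp run (3,3) capped by W -> flip
Dir W: first cell '.' (not opp) -> no flip
Dir E: opp run (4,3) (4,4), next='.' -> no flip
Dir SW: first cell '.' (not opp) -> no flip
Dir S: first cell '.' (not opp) -> no flip
Dir SE: first cell '.' (not opp) -> no flip
All flips: (3,2) (3,3)

Answer: ....W.
....W.
..WBW.
..WWW.
..WBB.
.....B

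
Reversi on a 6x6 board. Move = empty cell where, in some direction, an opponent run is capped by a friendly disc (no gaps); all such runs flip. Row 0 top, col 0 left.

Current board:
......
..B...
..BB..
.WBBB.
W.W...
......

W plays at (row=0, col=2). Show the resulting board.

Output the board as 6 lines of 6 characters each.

Place W at (0,2); scan 8 dirs for brackets.
Dir NW: edge -> no flip
Dir N: edge -> no flip
Dir NE: edge -> no flip
Dir W: first cell '.' (not opp) -> no flip
Dir E: first cell '.' (not opp) -> no flip
Dir SW: first cell '.' (not opp) -> no flip
Dir S: opp run (1,2) (2,2) (3,2) capped by W -> flip
Dir SE: first cell '.' (not opp) -> no flip
All flips: (1,2) (2,2) (3,2)

Answer: ..W...
..W...
..WB..
.WWBB.
W.W...
......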